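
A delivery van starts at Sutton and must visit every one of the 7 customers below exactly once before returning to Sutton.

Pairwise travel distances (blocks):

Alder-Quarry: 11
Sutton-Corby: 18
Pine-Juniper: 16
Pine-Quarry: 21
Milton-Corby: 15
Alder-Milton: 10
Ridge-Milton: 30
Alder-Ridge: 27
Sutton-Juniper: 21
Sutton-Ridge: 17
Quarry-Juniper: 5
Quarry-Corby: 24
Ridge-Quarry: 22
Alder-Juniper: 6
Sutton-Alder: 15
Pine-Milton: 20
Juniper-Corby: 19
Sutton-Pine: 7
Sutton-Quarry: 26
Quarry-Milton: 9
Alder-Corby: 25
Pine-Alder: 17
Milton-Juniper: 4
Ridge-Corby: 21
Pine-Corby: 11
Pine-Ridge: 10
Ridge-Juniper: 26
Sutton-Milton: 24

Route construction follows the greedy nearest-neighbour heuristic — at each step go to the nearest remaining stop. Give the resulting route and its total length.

88 blocks along Sutton → Pine → Ridge → Corby → Milton → Juniper → Quarry → Alder → Sutton.

From Sutton: distances to unvisited — Pine=7, Alder=15, Ridge=17, Corby=18, Juniper=21, Milton=24, Quarry=26. Nearest is Pine (7).
From Pine: distances to unvisited — Ridge=10, Corby=11, Juniper=16, Alder=17, Milton=20, Quarry=21. Nearest is Ridge (10).
From Ridge: distances to unvisited — Corby=21, Quarry=22, Juniper=26, Alder=27, Milton=30. Nearest is Corby (21).
From Corby: distances to unvisited — Milton=15, Juniper=19, Quarry=24, Alder=25. Nearest is Milton (15).
From Milton: distances to unvisited — Juniper=4, Quarry=9, Alder=10. Nearest is Juniper (4).
From Juniper: distances to unvisited — Quarry=5, Alder=6. Nearest is Quarry (5).
From Quarry: distances to unvisited — Alder=11. Nearest is Alder (11).
Return Alder→Sutton: 15.
Total = 7 + 10 + 21 + 15 + 4 + 5 + 11 + 15 = 88.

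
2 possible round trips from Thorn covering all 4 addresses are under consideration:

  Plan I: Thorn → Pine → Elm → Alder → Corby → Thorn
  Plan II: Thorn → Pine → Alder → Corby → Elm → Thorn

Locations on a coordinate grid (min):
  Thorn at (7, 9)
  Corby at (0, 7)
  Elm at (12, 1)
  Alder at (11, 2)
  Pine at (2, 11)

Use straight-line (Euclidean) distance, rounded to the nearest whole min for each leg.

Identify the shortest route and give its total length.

39 min — Plan I is the shortest.

Plan I: 5 + 14 + 1 + 12 + 7 = 39
Plan II: 5 + 13 + 12 + 13 + 9 = 52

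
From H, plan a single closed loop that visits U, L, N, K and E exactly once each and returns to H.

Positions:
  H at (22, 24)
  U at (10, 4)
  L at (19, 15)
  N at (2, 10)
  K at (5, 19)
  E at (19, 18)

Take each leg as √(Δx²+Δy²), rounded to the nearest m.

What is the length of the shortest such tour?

Shortest round trip = 61 m.

With 5 stops there are 5!/2 = 60 distinct round trips (a route and its reverse cost the same).
H→U→L→N→K→E→H: 23+14+18+9+14+7 = 85
H→U→L→N→E→K→H: 23+14+18+19+14+18 = 106
H→U→L→K→N→E→H: 23+14+15+9+19+7 = 87
H→U→L→K→E→N→H: 23+14+15+14+19+24 = 109
H→U→L→E→N→K→H: 23+14+3+19+9+18 = 86
H→U→L→E→K→N→H: 23+14+3+14+9+24 = 87
H→U→N→L→K→E→H: 23+10+18+15+14+7 = 87
H→U→N→L→E→K→H: 23+10+18+3+14+18 = 86
H→U→N→K→L→E→H: 23+10+9+15+3+7 = 67
H→U→N→K→E→L→H: 23+10+9+14+3+9 = 68
H→U→N→E→L→K→H: 23+10+19+3+15+18 = 88
H→U→N→E→K→L→H: 23+10+19+14+15+9 = 90
H→U→K→L→N→E→H: 23+16+15+18+19+7 = 98
H→U→K→L→E→N→H: 23+16+15+3+19+24 = 100
… (46 more)
H→K→N→U→L→E→H: 18+9+10+14+3+7 = 61  ← best
The minimum is 61.
One optimal route: H → K → N → U → L → E → H (or its reverse).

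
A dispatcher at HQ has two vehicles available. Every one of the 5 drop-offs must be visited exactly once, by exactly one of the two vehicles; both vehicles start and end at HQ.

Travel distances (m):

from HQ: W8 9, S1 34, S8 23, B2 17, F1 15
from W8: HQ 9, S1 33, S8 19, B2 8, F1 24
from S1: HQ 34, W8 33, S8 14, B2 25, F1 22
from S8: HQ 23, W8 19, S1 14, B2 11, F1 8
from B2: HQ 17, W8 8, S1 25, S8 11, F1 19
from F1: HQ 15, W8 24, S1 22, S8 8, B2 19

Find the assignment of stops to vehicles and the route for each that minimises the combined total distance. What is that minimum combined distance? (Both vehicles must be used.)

Check every non-empty split of the stops between the two vehicles; for each half take its own optimal tour:
  {W8} + {S1, S8, B2, F1}: 18 + 79 = 97
  {S1} + {W8, S8, B2, F1}: 68 + 51 = 119
  {W8, S1} + {S8, B2, F1}: 76 + 51 = 127
  {S8} + {W8, S1, B2, F1}: 46 + 79 = 125
  {W8, S8} + {S1, B2, F1}: 51 + 79 = 130
  {S1, S8} + {W8, B2, F1}: 71 + 51 = 122
  … (15 splits in total)
Best: vehicle 1 HQ → W8 → HQ = 18; vehicle 2 HQ → B2 → S1 → S8 → F1 → HQ = 79; combined 97.

97 m — the smallest possible combined total.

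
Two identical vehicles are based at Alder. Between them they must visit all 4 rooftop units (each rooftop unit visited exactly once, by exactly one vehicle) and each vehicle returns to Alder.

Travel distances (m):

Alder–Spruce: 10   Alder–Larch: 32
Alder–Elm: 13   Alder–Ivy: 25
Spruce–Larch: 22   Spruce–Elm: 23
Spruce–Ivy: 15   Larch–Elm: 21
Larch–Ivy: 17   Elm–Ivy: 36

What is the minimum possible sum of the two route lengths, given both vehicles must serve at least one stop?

Check every non-empty split of the stops between the two vehicles; for each half take its own optimal tour:
  {Spruce} + {Larch, Elm, Ivy}: 20 + 76 = 96
  {Larch} + {Spruce, Elm, Ivy}: 64 + 74 = 138
  {Spruce, Larch} + {Elm, Ivy}: 64 + 74 = 138
  {Elm} + {Spruce, Larch, Ivy}: 26 + 74 = 100
  {Spruce, Elm} + {Larch, Ivy}: 46 + 74 = 120
  {Larch, Elm} + {Spruce, Ivy}: 66 + 50 = 116
  … (7 splits in total)
Best: vehicle 1 Alder → Spruce → Alder = 20; vehicle 2 Alder → Elm → Larch → Ivy → Alder = 76; combined 96.

Minimum combined distance: 96 m.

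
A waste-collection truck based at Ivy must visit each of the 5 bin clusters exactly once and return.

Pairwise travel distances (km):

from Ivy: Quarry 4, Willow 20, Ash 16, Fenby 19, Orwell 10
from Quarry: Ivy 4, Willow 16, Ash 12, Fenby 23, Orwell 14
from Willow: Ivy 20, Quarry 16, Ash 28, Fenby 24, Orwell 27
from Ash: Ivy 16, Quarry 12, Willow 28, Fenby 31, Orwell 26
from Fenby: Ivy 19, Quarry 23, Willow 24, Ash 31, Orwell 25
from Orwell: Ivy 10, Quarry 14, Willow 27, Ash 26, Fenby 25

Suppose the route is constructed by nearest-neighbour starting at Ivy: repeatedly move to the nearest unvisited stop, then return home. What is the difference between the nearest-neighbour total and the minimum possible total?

Ivy: Quarry=4, Orwell=10, Ash=16, Fenby=19, Willow=20 ⇒ Quarry
Quarry: Ash=12, Orwell=14, Willow=16, Fenby=23 ⇒ Ash
Ash: Orwell=26, Willow=28, Fenby=31 ⇒ Orwell
Orwell: Fenby=25, Willow=27 ⇒ Fenby
Fenby: Willow=24 ⇒ Willow
NN route Ivy → Quarry → Ash → Orwell → Fenby → Willow → Ivy costs 111.
Optimal: Ivy → Quarry → Ash → Willow → Fenby → Orwell → Ivy costs 103 (by enumerating all 60 distinct tours).
Excess = 111 − 103 = 8.

Excess over optimum: 8 km.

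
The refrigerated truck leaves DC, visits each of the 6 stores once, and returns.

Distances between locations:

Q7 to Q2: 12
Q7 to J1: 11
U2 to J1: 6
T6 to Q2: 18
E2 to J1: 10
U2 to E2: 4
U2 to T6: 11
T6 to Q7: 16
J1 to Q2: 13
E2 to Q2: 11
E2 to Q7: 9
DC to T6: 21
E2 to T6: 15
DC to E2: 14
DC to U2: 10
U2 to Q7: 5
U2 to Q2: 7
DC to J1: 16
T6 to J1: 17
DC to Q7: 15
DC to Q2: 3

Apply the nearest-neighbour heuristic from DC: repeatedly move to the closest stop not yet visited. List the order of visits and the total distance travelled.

Nearest-neighbour total = 72; route DC → Q2 → U2 → E2 → Q7 → J1 → T6 → DC.

From DC: distances to unvisited — Q2=3, U2=10, E2=14, Q7=15, J1=16, T6=21. Nearest is Q2 (3).
From Q2: distances to unvisited — U2=7, E2=11, Q7=12, J1=13, T6=18. Nearest is U2 (7).
From U2: distances to unvisited — E2=4, Q7=5, J1=6, T6=11. Nearest is E2 (4).
From E2: distances to unvisited — Q7=9, J1=10, T6=15. Nearest is Q7 (9).
From Q7: distances to unvisited — J1=11, T6=16. Nearest is J1 (11).
From J1: distances to unvisited — T6=17. Nearest is T6 (17).
Return T6→DC: 21.
Total = 3 + 7 + 4 + 9 + 11 + 17 + 21 = 72.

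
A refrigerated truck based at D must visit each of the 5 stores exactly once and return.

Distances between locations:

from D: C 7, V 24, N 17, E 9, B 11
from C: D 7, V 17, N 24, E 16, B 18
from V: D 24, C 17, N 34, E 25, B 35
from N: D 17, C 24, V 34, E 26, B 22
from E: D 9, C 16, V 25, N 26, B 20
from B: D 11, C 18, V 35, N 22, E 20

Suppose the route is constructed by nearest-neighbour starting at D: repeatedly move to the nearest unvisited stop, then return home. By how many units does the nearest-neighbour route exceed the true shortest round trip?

The nearest-neighbour route is 15 longer than optimal.

D: C=7, E=9, B=11, N=17, V=24 ⇒ C
C: E=16, V=17, B=18, N=24 ⇒ E
E: B=20, V=25, N=26 ⇒ B
B: N=22, V=35 ⇒ N
N: V=34 ⇒ V
NN route D → C → E → B → N → V → D costs 123.
Optimal: D → C → V → E → N → B → D costs 108 (by enumerating all 60 distinct tours).
Excess = 123 − 108 = 15.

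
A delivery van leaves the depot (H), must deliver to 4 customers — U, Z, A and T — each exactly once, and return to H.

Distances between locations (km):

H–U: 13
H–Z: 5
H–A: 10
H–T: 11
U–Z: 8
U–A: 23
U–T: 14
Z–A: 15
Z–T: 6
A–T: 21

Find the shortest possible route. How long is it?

Shortest round trip = 58 km.

H→U→Z→A→T→H: 13+8+15+21+11 = 68
H→U→Z→T→A→H: 13+8+6+21+10 = 58
H→U→A→Z→T→H: 13+23+15+6+11 = 68
H→U→A→T→Z→H: 13+23+21+6+5 = 68
H→U→T→Z→A→H: 13+14+6+15+10 = 58
H→U→T→A→Z→H: 13+14+21+15+5 = 68
H→Z→U→A→T→H: 5+8+23+21+11 = 68
H→Z→U→T→A→H: 5+8+14+21+10 = 58
H→Z→A→U→T→H: 5+15+23+14+11 = 68
H→Z→T→U→A→H: 5+6+14+23+10 = 58
H→A→U→Z→T→H: 10+23+8+6+11 = 58
H→A→Z→U→T→H: 10+15+8+14+11 = 58
The minimum is 58.
One optimal route: H → U → Z → T → A → H (or its reverse).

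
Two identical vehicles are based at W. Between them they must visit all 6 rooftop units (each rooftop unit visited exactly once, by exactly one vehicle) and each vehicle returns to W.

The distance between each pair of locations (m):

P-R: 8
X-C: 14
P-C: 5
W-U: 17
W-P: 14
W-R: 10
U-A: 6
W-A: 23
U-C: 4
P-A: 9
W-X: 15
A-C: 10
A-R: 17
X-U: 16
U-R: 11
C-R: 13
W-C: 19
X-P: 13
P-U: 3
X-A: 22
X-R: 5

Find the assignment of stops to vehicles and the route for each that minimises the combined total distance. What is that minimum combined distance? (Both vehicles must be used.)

82 m — the smallest possible combined total.

Try each way of splitting the stops between the two vehicles (each non-empty) and, for each split, find the best tour for each vehicle:
  {X} + {P, U, A, C, R}: 30 + 56 = 86
  {P} + {X, U, A, C, R}: 28 + 62 = 90
  {X, P} + {U, A, C, R}: 42 + 56 = 98
  {U} + {X, P, A, C, R}: 34 + 62 = 96
  {X, U} + {P, A, C, R}: 48 + 56 = 104
  {P, U} + {X, A, C, R}: 34 + 62 = 96
  … (31 splits in total)
  {P, U, A, C} + {X, R}: 52 + 30 = 82  ← best
Best: vehicle 1 W → P → U → A → C → W = 52; vehicle 2 W → X → R → W = 30; combined 82.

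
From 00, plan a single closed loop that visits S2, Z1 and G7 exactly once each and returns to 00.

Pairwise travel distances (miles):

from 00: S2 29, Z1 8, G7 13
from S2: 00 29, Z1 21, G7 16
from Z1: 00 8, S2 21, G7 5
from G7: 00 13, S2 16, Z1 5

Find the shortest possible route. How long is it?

There are 3 distinct closed tours to check (reversals are equivalent).
00 → S2 → Z1 → G7 → 00: 29+21+5+13 = 68
00 → S2 → G7 → Z1 → 00: 29+16+5+8 = 58
00 → Z1 → S2 → G7 → 00: 8+21+16+13 = 58
The minimum is 58.
One optimal route: 00 → S2 → G7 → Z1 → 00 (or its reverse).

Minimum total distance: 58 miles.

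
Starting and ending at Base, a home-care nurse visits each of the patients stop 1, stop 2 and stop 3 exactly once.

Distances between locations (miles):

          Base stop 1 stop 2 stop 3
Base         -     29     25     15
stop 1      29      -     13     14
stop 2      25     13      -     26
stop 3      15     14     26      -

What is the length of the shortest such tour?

Minimum total distance: 67 miles.

Base-stop 1-stop 2-stop 3-Base: 29+13+26+15 = 83
Base-stop 1-stop 3-stop 2-Base: 29+14+26+25 = 94
Base-stop 2-stop 1-stop 3-Base: 25+13+14+15 = 67
The minimum is 67.
One optimal route: Base → stop 2 → stop 1 → stop 3 → Base (or its reverse).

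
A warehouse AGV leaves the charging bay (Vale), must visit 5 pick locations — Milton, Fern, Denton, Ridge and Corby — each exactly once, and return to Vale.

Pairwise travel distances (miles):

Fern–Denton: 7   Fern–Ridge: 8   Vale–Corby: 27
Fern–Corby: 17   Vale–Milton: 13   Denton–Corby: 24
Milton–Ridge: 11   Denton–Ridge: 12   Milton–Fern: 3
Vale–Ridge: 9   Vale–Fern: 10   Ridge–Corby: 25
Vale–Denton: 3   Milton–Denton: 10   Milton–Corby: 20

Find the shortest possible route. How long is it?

Shortest round trip = 67 miles.

There are 60 distinct closed tours to check (reversals are equivalent).
Vale-Milton-Fern-Denton-Ridge-Corby-Vale: 13+3+7+12+25+27 = 87
Vale-Milton-Fern-Denton-Corby-Ridge-Vale: 13+3+7+24+25+9 = 81
Vale-Milton-Fern-Ridge-Denton-Corby-Vale: 13+3+8+12+24+27 = 87
Vale-Milton-Fern-Ridge-Corby-Denton-Vale: 13+3+8+25+24+3 = 76
Vale-Milton-Fern-Corby-Denton-Ridge-Vale: 13+3+17+24+12+9 = 78
Vale-Milton-Fern-Corby-Ridge-Denton-Vale: 13+3+17+25+12+3 = 73
Vale-Milton-Denton-Fern-Ridge-Corby-Vale: 13+10+7+8+25+27 = 90
Vale-Milton-Denton-Fern-Corby-Ridge-Vale: 13+10+7+17+25+9 = 81
Vale-Milton-Denton-Ridge-Fern-Corby-Vale: 13+10+12+8+17+27 = 87
Vale-Milton-Denton-Ridge-Corby-Fern-Vale: 13+10+12+25+17+10 = 87
Vale-Milton-Denton-Corby-Fern-Ridge-Vale: 13+10+24+17+8+9 = 81
Vale-Milton-Denton-Corby-Ridge-Fern-Vale: 13+10+24+25+8+10 = 90
Vale-Milton-Ridge-Fern-Denton-Corby-Vale: 13+11+8+7+24+27 = 90
Vale-Milton-Ridge-Fern-Corby-Denton-Vale: 13+11+8+17+24+3 = 76
… (46 more)
Vale-Denton-Milton-Fern-Corby-Ridge-Vale: 3+10+3+17+25+9 = 67  ← best
The minimum is 67.
One optimal route: Vale → Denton → Milton → Fern → Corby → Ridge → Vale (or its reverse).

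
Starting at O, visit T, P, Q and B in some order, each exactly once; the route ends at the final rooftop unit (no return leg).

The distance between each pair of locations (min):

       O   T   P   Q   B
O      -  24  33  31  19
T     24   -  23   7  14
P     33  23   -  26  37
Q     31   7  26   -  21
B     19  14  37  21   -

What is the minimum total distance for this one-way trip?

Shortest open route: 66 min.

There are 4! = 24 possible orderings.
O - T - P - Q - B: 24+23+26+21 = 94
O - T - P - B - Q: 24+23+37+21 = 105
O - T - Q - P - B: 24+7+26+37 = 94
O - T - Q - B - P: 24+7+21+37 = 89
O - T - B - P - Q: 24+14+37+26 = 101
O - T - B - Q - P: 24+14+21+26 = 85
O - P - T - Q - B: 33+23+7+21 = 84
O - P - T - B - Q: 33+23+14+21 = 91
O - P - Q - T - B: 33+26+7+14 = 80
O - P - Q - B - T: 33+26+21+14 = 94
O - P - B - T - Q: 33+37+14+7 = 91
O - P - B - Q - T: 33+37+21+7 = 98
O - Q - T - P - B: 31+7+23+37 = 98
O - Q - T - B - P: 31+7+14+37 = 89
… (10 more)
O - B - T - Q - P: 19+14+7+26 = 66  ← best
The minimum is 66.
One shortest path: O → B → T → Q → P.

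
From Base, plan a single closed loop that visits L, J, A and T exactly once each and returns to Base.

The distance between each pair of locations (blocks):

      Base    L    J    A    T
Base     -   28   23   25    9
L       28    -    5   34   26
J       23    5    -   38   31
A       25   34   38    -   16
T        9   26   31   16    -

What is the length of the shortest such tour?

With 4 stops there are 4!/2 = 12 distinct round trips (a route and its reverse cost the same).
Base→L→J→A→T→Base: 28+5+38+16+9 = 96
Base→L→J→T→A→Base: 28+5+31+16+25 = 105
Base→L→A→J→T→Base: 28+34+38+31+9 = 140
Base→L→A→T→J→Base: 28+34+16+31+23 = 132
Base→L→T→J→A→Base: 28+26+31+38+25 = 148
Base→L→T→A→J→Base: 28+26+16+38+23 = 131
Base→J→L→A→T→Base: 23+5+34+16+9 = 87
Base→J→L→T→A→Base: 23+5+26+16+25 = 95
Base→J→A→L→T→Base: 23+38+34+26+9 = 130
Base→J→T→L→A→Base: 23+31+26+34+25 = 139
Base→A→L→J→T→Base: 25+34+5+31+9 = 104
Base→A→J→L→T→Base: 25+38+5+26+9 = 103
The minimum is 87.
One optimal route: Base → J → L → A → T → Base (or its reverse).

Shortest round trip = 87 blocks.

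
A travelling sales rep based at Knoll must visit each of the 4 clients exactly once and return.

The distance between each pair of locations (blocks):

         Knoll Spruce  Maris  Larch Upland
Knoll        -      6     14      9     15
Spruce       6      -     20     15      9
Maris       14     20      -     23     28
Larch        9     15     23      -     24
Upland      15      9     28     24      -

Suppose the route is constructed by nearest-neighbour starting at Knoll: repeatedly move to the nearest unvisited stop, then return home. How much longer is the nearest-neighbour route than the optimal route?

Excess over optimum: 1 blocks.

From Knoll: Spruce=6, Larch=9, Maris=14, Upland=15 → choose Spruce (6).
From Spruce: Upland=9, Larch=15, Maris=20 → choose Upland (9).
From Upland: Larch=24, Maris=28 → choose Larch (24).
From Larch: Maris=23 → choose Maris (23).
NN route Knoll → Spruce → Upland → Larch → Maris → Knoll costs 76.
Optimal: Knoll → Spruce → Upland → Maris → Larch → Knoll costs 75 (by enumerating all 12 distinct tours).
Excess = 76 − 75 = 1.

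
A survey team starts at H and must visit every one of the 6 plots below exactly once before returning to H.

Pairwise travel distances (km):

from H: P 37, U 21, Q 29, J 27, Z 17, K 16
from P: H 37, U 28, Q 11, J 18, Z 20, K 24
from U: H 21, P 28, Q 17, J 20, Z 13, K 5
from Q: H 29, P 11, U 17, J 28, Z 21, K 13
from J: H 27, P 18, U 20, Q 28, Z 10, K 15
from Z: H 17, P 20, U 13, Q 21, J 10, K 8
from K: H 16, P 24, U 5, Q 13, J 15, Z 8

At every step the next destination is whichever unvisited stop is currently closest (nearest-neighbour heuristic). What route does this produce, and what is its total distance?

H → [K:16 / Z:17 / U:21 / J:27 / Q:29 / P:37] → K (16)
K → [U:5 / Z:8 / Q:13 / J:15 / P:24] → U (5)
U → [Z:13 / Q:17 / J:20 / P:28] → Z (13)
Z → [J:10 / P:20 / Q:21] → J (10)
J → [P:18 / Q:28] → P (18)
P → [Q:11] → Q (11)
Return Q→H: 29.
Total = 16 + 5 + 13 + 10 + 18 + 11 + 29 = 102.

Total distance 102 km via the nearest-neighbour route H → K → U → Z → J → P → Q → H.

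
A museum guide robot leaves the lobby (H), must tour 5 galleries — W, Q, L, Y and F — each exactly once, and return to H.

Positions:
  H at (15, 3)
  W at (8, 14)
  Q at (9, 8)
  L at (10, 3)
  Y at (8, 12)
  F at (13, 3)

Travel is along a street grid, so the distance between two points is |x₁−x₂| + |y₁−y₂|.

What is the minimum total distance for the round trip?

Minimum total distance: 36.

There are 60 distinct closed tours to check (reversals are equivalent).
H - W - Q - L - Y - F - H: 18+7+6+11+14+2 = 58
H - W - Q - L - F - Y - H: 18+7+6+3+14+16 = 64
H - W - Q - Y - L - F - H: 18+7+5+11+3+2 = 46
H - W - Q - Y - F - L - H: 18+7+5+14+3+5 = 52
H - W - Q - F - L - Y - H: 18+7+9+3+11+16 = 64
H - W - Q - F - Y - L - H: 18+7+9+14+11+5 = 64
H - W - L - Q - Y - F - H: 18+13+6+5+14+2 = 58
H - W - L - Q - F - Y - H: 18+13+6+9+14+16 = 76
H - W - L - Y - Q - F - H: 18+13+11+5+9+2 = 58
H - W - L - Y - F - Q - H: 18+13+11+14+9+11 = 76
H - W - L - F - Q - Y - H: 18+13+3+9+5+16 = 64
H - W - L - F - Y - Q - H: 18+13+3+14+5+11 = 64
H - W - Y - Q - L - F - H: 18+2+5+6+3+2 = 36
H - W - Y - Q - F - L - H: 18+2+5+9+3+5 = 42
… (46 more)
The minimum is 36.
One optimal route: H → W → Y → Q → L → F → H (or its reverse).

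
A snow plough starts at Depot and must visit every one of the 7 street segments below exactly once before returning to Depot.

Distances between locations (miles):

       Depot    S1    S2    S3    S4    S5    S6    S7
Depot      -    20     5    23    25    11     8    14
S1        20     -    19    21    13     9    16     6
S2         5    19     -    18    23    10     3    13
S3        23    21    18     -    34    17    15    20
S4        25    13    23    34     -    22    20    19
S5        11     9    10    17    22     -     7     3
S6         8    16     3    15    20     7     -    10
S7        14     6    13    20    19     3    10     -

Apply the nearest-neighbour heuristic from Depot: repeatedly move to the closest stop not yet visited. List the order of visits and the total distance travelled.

From Depot: distances to unvisited — S2=5, S6=8, S5=11, S7=14, S1=20, S3=23, S4=25. Nearest is S2 (5).
From S2: distances to unvisited — S6=3, S5=10, S7=13, S3=18, S1=19, S4=23. Nearest is S6 (3).
From S6: distances to unvisited — S5=7, S7=10, S3=15, S1=16, S4=20. Nearest is S5 (7).
From S5: distances to unvisited — S7=3, S1=9, S3=17, S4=22. Nearest is S7 (3).
From S7: distances to unvisited — S1=6, S4=19, S3=20. Nearest is S1 (6).
From S1: distances to unvisited — S4=13, S3=21. Nearest is S4 (13).
From S4: distances to unvisited — S3=34. Nearest is S3 (34).
Return S3→Depot: 23.
Total = 5 + 3 + 7 + 3 + 6 + 13 + 34 + 23 = 94.

Nearest-neighbour total = 94 miles; route Depot → S2 → S6 → S5 → S7 → S1 → S4 → S3 → Depot.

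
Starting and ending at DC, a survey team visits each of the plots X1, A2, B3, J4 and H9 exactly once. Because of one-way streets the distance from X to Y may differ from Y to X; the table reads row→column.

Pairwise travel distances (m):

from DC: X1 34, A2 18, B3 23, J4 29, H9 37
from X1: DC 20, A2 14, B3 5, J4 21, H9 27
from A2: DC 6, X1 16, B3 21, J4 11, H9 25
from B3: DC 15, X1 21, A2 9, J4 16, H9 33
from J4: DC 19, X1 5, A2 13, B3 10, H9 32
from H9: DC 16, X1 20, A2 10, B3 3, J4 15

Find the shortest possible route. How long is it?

77 m — the shortest possible round trip.

DC→X1→A2→B3→J4→H9→DC: 34+14+21+16+32+16 = 133
DC→X1→A2→B3→H9→J4→DC: 34+14+21+33+15+19 = 136
DC→X1→A2→J4→B3→H9→DC: 34+14+11+10+33+16 = 118
DC→X1→A2→J4→H9→B3→DC: 34+14+11+32+3+15 = 109
DC→X1→A2→H9→B3→J4→DC: 34+14+25+3+16+19 = 111
DC→X1→A2→H9→J4→B3→DC: 34+14+25+15+10+15 = 113
DC→X1→B3→A2→J4→H9→DC: 34+5+9+11+32+16 = 107
DC→X1→B3→A2→H9→J4→DC: 34+5+9+25+15+19 = 107
DC→X1→B3→J4→A2→H9→DC: 34+5+16+13+25+16 = 109
DC→X1→B3→J4→H9→A2→DC: 34+5+16+32+10+6 = 103
DC→X1→B3→H9→A2→J4→DC: 34+5+33+10+11+19 = 112
DC→X1→B3→H9→J4→A2→DC: 34+5+33+15+13+6 = 106
DC→X1→J4→A2→B3→H9→DC: 34+21+13+21+33+16 = 138
DC→X1→J4→A2→H9→B3→DC: 34+21+13+25+3+15 = 111
… (106 more)
DC→H9→J4→X1→B3→A2→DC: 37+15+5+5+9+6 = 77  ← best
The minimum is 77.
One optimal route: DC → H9 → J4 → X1 → B3 → A2 → DC.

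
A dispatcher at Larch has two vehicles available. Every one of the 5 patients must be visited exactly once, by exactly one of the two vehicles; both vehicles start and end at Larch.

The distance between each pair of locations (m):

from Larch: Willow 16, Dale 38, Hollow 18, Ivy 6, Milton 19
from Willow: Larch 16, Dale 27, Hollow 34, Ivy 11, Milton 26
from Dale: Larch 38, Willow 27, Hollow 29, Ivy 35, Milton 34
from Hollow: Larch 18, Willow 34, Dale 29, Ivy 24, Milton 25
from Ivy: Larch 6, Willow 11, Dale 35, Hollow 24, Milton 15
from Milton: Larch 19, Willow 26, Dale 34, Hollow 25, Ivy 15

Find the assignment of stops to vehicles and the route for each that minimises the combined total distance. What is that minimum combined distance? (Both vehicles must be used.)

There are 2^4 − 1 = 15 ways to divide the 5 stops into two non-empty groups. For each, the best each vehicle can do is its own shortest tour through its group:
  {Willow} + {Dale, Hollow, Ivy, Milton}: 32 + 102 = 134
  {Dale} + {Willow, Hollow, Ivy, Milton}: 76 + 85 = 161
  {Willow, Dale} + {Hollow, Ivy, Milton}: 81 + 64 = 145
  {Hollow} + {Willow, Dale, Ivy, Milton}: 36 + 97 = 133
  {Willow, Hollow} + {Dale, Ivy, Milton}: 68 + 93 = 161
  {Dale, Hollow} + {Willow, Ivy, Milton}: 85 + 61 = 146
  … (15 splits in total)
  {Ivy} + {Willow, Dale, Hollow, Milton}: 12 + 116 = 128  ← best
Best: vehicle 1 Larch → Ivy → Larch = 12; vehicle 2 Larch → Willow → Dale → Hollow → Milton → Larch = 116; combined 128.

128 m — the smallest possible combined total.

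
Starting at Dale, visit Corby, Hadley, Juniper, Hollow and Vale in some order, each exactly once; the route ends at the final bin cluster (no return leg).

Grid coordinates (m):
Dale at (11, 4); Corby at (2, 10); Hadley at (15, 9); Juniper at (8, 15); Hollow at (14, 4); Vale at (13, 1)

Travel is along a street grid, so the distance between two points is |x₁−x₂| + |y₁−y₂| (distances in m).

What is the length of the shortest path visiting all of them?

There are 5! = 120 possible orderings.
Dale→Corby→Hadley→Juniper→Hollow→Vale: 15+14+13+17+4 = 63
Dale→Corby→Hadley→Juniper→Vale→Hollow: 15+14+13+19+4 = 65
Dale→Corby→Hadley→Hollow→Juniper→Vale: 15+14+6+17+19 = 71
Dale→Corby→Hadley→Hollow→Vale→Juniper: 15+14+6+4+19 = 58
Dale→Corby→Hadley→Vale→Juniper→Hollow: 15+14+10+19+17 = 75
Dale→Corby→Hadley→Vale→Hollow→Juniper: 15+14+10+4+17 = 60
Dale→Corby→Juniper→Hadley→Hollow→Vale: 15+11+13+6+4 = 49
Dale→Corby→Juniper→Hadley→Vale→Hollow: 15+11+13+10+4 = 53
Dale→Corby→Juniper→Hollow→Hadley→Vale: 15+11+17+6+10 = 59
Dale→Corby→Juniper→Hollow→Vale→Hadley: 15+11+17+4+10 = 57
Dale→Corby→Juniper→Vale→Hadley→Hollow: 15+11+19+10+6 = 61
Dale→Corby→Juniper→Vale→Hollow→Hadley: 15+11+19+4+6 = 55
Dale→Corby→Hollow→Hadley→Juniper→Vale: 15+18+6+13+19 = 71
Dale→Corby→Hollow→Hadley→Vale→Juniper: 15+18+6+10+19 = 68
… (106 more)
Dale→Vale→Hollow→Hadley→Juniper→Corby: 5+4+6+13+11 = 39  ← best
The minimum is 39.
One shortest path: Dale → Vale → Hollow → Hadley → Juniper → Corby.

Minimum one-way distance = 39 m.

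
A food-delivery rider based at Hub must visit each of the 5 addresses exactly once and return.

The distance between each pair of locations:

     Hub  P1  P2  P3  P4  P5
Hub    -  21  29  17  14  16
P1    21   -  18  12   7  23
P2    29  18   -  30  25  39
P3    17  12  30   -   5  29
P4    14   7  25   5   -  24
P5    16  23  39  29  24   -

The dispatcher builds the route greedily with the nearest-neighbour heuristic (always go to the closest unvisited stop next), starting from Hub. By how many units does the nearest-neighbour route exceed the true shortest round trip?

2 longer than the optimal tour.

Hub: P4=14, P5=16, P3=17, P1=21, P2=29 ⇒ P4
P4: P3=5, P1=7, P5=24, P2=25 ⇒ P3
P3: P1=12, P5=29, P2=30 ⇒ P1
P1: P2=18, P5=23 ⇒ P2
P2: P5=39 ⇒ P5
NN route Hub → P4 → P3 → P1 → P2 → P5 → Hub costs 104.
Optimal: Hub → P3 → P4 → P1 → P2 → P5 → Hub costs 102 (by enumerating all 60 distinct tours).
Excess = 104 − 102 = 2.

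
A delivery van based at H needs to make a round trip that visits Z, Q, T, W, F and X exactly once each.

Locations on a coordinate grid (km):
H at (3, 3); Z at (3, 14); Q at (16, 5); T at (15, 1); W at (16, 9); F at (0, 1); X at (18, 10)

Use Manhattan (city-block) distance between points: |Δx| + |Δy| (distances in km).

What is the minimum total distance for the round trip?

Minimum total distance: 62 km.

With 6 stops there are 6!/2 = 360 distinct round trips (a route and its reverse cost the same).
H-Z-Q-T-W-F-X-H: 11+22+5+9+24+27+22 = 120
H-Z-Q-T-W-X-F-H: 11+22+5+9+3+27+5 = 82
H-Z-Q-T-F-W-X-H: 11+22+5+15+24+3+22 = 102
H-Z-Q-T-F-X-W-H: 11+22+5+15+27+3+19 = 102
H-Z-Q-T-X-W-F-H: 11+22+5+12+3+24+5 = 82
H-Z-Q-T-X-F-W-H: 11+22+5+12+27+24+19 = 120
H-Z-Q-W-T-F-X-H: 11+22+4+9+15+27+22 = 110
H-Z-Q-W-T-X-F-H: 11+22+4+9+12+27+5 = 90
… (352 more)
H-Z-X-W-Q-T-F-H: 11+19+3+4+5+15+5 = 62  ← best
The minimum is 62.
One optimal route: H → Z → X → W → Q → T → F → H (or its reverse).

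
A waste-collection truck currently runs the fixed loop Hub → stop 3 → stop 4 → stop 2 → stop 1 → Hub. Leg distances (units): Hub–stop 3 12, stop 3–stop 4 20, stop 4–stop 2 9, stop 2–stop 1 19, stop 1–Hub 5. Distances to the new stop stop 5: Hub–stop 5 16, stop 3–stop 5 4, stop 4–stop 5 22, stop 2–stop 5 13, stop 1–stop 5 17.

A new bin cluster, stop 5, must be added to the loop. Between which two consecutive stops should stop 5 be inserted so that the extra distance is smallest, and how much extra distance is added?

Insertion cost between consecutive stops i–j is d(i,stop 5) + d(stop 5,j) − d(i,j):
  between Hub and stop 3: 16 + 4 − 12 = 8
  between stop 3 and stop 4: 4 + 22 − 20 = 6
  between stop 4 and stop 2: 22 + 13 − 9 = 26
  between stop 2 and stop 1: 13 + 17 − 19 = 11
  between stop 1 and Hub: 17 + 16 − 5 = 28
Cheapest insertion is between stop 3 and stop 4, adding 6.
New total = 65 + 6 = 71.

+6 — insert stop 5 between stop 3 and stop 4.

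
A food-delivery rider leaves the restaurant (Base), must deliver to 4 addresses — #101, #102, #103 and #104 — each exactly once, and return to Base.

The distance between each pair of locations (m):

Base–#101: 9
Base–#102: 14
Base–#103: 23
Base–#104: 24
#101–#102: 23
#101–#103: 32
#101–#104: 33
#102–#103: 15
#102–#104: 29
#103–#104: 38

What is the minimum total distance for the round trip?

Minimum total distance: 109 m.

Base→#101→#102→#103→#104→Base: 9+23+15+38+24 = 109
Base→#101→#102→#104→#103→Base: 9+23+29+38+23 = 122
Base→#101→#103→#102→#104→Base: 9+32+15+29+24 = 109
Base→#101→#103→#104→#102→Base: 9+32+38+29+14 = 122
Base→#101→#104→#102→#103→Base: 9+33+29+15+23 = 109
Base→#101→#104→#103→#102→Base: 9+33+38+15+14 = 109
Base→#102→#101→#103→#104→Base: 14+23+32+38+24 = 131
Base→#102→#101→#104→#103→Base: 14+23+33+38+23 = 131
Base→#102→#103→#101→#104→Base: 14+15+32+33+24 = 118
Base→#102→#104→#101→#103→Base: 14+29+33+32+23 = 131
Base→#103→#101→#102→#104→Base: 23+32+23+29+24 = 131
Base→#103→#102→#101→#104→Base: 23+15+23+33+24 = 118
The minimum is 109.
One optimal route: Base → #101 → #102 → #103 → #104 → Base (or its reverse).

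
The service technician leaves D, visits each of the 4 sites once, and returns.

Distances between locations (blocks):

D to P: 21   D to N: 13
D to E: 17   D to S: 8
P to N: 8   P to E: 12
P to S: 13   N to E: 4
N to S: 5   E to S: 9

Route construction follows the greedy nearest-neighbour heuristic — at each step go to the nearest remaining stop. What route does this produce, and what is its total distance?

Total distance 50 blocks via the nearest-neighbour route D → S → N → E → P → D.

From D: distances to unvisited — S=8, N=13, E=17, P=21. Nearest is S (8).
From S: distances to unvisited — N=5, E=9, P=13. Nearest is N (5).
From N: distances to unvisited — E=4, P=8. Nearest is E (4).
From E: distances to unvisited — P=12. Nearest is P (12).
Return P→D: 21.
Total = 8 + 5 + 4 + 12 + 21 = 50.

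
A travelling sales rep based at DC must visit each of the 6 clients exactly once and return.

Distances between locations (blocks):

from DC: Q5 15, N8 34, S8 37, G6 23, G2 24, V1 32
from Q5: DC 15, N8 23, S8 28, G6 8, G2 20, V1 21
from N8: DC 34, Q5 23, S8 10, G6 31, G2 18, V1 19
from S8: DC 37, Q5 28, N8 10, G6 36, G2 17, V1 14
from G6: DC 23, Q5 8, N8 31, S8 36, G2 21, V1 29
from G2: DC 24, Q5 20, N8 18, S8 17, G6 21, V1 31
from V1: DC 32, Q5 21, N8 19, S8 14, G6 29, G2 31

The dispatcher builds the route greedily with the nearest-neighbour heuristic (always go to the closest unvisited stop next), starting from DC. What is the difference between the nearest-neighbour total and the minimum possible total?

From DC: Q5=15, G6=23, G2=24, V1=32, N8=34, S8=37 → choose Q5 (15).
From Q5: G6=8, G2=20, V1=21, N8=23, S8=28 → choose G6 (8).
From G6: G2=21, V1=29, N8=31, S8=36 → choose G2 (21).
From G2: S8=17, N8=18, V1=31 → choose S8 (17).
From S8: N8=10, V1=14 → choose N8 (10).
From N8: V1=19 → choose V1 (19).
NN route DC → Q5 → G6 → G2 → S8 → N8 → V1 → DC costs 122.
Optimal: DC → Q5 → G6 → G2 → N8 → S8 → V1 → DC costs 118 (by enumerating all 360 distinct tours).
Excess = 122 − 118 = 4.

Excess over optimum: 4 blocks.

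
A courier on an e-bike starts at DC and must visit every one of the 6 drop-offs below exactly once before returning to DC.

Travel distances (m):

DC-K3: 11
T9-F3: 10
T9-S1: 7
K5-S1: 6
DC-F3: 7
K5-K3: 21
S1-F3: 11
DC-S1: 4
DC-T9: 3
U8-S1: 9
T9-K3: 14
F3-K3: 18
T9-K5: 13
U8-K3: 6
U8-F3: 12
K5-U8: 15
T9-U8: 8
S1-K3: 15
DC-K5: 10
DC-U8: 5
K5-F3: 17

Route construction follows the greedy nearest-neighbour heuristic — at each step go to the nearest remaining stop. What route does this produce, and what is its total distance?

Total distance 62 m via the nearest-neighbour route DC → T9 → S1 → K5 → U8 → K3 → F3 → DC.

DC → [T9:3 / S1:4 / U8:5 / F3:7 / K5:10 / K3:11] → T9 (3)
T9 → [S1:7 / U8:8 / F3:10 / K5:13 / K3:14] → S1 (7)
S1 → [K5:6 / U8:9 / F3:11 / K3:15] → K5 (6)
K5 → [U8:15 / F3:17 / K3:21] → U8 (15)
U8 → [K3:6 / F3:12] → K3 (6)
K3 → [F3:18] → F3 (18)
Return F3→DC: 7.
Total = 3 + 7 + 6 + 15 + 6 + 18 + 7 = 62.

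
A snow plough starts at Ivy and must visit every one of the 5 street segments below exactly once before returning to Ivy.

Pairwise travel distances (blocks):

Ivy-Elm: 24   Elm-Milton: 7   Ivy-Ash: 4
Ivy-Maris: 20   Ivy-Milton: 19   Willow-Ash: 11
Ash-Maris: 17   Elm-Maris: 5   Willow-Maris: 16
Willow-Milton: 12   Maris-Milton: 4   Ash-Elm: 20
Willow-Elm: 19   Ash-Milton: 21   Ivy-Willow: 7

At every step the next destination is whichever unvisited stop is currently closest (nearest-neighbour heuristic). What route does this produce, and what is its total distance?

Total distance 60 blocks via the nearest-neighbour route Ivy → Ash → Willow → Milton → Maris → Elm → Ivy.

At Ivy the remaining stops are Ash 4, Willow 7, Milton 19, Maris 20, Elm 24; go to Ash.
At Ash the remaining stops are Willow 11, Maris 17, Elm 20, Milton 21; go to Willow.
At Willow the remaining stops are Milton 12, Maris 16, Elm 19; go to Milton.
At Milton the remaining stops are Maris 4, Elm 7; go to Maris.
At Maris the remaining stops are Elm 5; go to Elm.
Return Elm→Ivy: 24.
Total = 4 + 11 + 12 + 4 + 5 + 24 = 60.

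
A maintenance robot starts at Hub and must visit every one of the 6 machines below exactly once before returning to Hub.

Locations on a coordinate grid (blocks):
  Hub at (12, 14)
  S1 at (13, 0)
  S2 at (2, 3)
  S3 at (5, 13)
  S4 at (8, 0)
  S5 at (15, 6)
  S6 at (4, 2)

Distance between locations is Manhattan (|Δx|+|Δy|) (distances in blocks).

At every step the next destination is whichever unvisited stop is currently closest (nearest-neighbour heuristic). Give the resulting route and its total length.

56 blocks along Hub → S3 → S6 → S2 → S4 → S1 → S5 → Hub.

At Hub the remaining stops are S3 8, S5 11, S1 15, S4 18, S6 20, S2 21; go to S3.
At S3 the remaining stops are S6 12, S2 13, S4 16, S5 17, S1 21; go to S6.
At S6 the remaining stops are S2 3, S4 6, S1 11, S5 15; go to S2.
At S2 the remaining stops are S4 9, S1 14, S5 16; go to S4.
At S4 the remaining stops are S1 5, S5 13; go to S1.
At S1 the remaining stops are S5 8; go to S5.
Return S5→Hub: 11.
Total = 8 + 12 + 3 + 9 + 5 + 8 + 11 = 56.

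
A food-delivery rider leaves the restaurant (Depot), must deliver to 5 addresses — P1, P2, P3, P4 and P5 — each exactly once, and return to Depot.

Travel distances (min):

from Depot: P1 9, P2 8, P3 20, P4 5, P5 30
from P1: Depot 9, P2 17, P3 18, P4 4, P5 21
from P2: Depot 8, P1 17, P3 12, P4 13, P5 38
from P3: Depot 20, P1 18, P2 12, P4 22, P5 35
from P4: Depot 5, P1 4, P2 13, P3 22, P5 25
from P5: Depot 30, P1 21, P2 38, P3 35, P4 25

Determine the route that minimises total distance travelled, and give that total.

Minimum total distance: 85 min.

Depot→P1→P2→P3→P4→P5→Depot: 9+17+12+22+25+30 = 115
Depot→P1→P2→P3→P5→P4→Depot: 9+17+12+35+25+5 = 103
Depot→P1→P2→P4→P3→P5→Depot: 9+17+13+22+35+30 = 126
Depot→P1→P2→P4→P5→P3→Depot: 9+17+13+25+35+20 = 119
Depot→P1→P2→P5→P3→P4→Depot: 9+17+38+35+22+5 = 126
Depot→P1→P2→P5→P4→P3→Depot: 9+17+38+25+22+20 = 131
Depot→P1→P3→P2→P4→P5→Depot: 9+18+12+13+25+30 = 107
Depot→P1→P3→P2→P5→P4→Depot: 9+18+12+38+25+5 = 107
Depot→P1→P3→P4→P2→P5→Depot: 9+18+22+13+38+30 = 130
Depot→P1→P3→P4→P5→P2→Depot: 9+18+22+25+38+8 = 120
Depot→P1→P3→P5→P2→P4→Depot: 9+18+35+38+13+5 = 118
Depot→P1→P3→P5→P4→P2→Depot: 9+18+35+25+13+8 = 108
Depot→P1→P4→P2→P3→P5→Depot: 9+4+13+12+35+30 = 103
Depot→P1→P4→P2→P5→P3→Depot: 9+4+13+38+35+20 = 119
… (46 more)
Depot→P2→P3→P5→P1→P4→Depot: 8+12+35+21+4+5 = 85  ← best
The minimum is 85.
One optimal route: Depot → P2 → P3 → P5 → P1 → P4 → Depot (or its reverse).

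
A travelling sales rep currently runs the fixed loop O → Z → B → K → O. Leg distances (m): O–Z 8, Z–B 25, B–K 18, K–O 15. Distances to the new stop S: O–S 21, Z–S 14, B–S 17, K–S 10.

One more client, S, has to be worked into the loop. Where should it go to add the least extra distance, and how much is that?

Insertion cost between consecutive stops i–j is d(i,S) + d(S,j) − d(i,j):
  between O and Z: 21 + 14 − 8 = 27
  between Z and B: 14 + 17 − 25 = 6
  between B and K: 17 + 10 − 18 = 9
  between K and O: 10 + 21 − 15 = 16
Cheapest insertion is between Z and B, adding 6.
New total = 66 + 6 = 72.

Minimum extra distance: 6 m, inserting S between Z and B.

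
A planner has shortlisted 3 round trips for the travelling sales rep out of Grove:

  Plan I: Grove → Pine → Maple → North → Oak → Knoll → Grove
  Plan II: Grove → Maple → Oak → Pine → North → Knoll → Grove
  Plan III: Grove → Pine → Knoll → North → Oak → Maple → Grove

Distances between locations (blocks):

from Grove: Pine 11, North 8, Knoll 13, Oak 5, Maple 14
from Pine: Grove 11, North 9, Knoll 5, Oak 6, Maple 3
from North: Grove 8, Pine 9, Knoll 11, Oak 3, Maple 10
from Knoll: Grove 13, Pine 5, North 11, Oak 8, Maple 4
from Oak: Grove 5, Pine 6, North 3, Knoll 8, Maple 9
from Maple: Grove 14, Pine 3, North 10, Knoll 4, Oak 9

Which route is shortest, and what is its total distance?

Shortest is Plan I, total 48 blocks.

Plan I: 11 + 3 + 10 + 3 + 8 + 13 = 48
Plan II: 14 + 9 + 6 + 9 + 11 + 13 = 62
Plan III: 11 + 5 + 11 + 3 + 9 + 14 = 53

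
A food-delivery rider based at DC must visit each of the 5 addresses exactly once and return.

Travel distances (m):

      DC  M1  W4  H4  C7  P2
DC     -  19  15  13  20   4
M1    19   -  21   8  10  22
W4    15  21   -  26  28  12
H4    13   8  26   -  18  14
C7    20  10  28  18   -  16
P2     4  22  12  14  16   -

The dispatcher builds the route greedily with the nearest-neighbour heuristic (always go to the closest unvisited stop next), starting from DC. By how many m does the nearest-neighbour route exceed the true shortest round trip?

DC: P2=4, H4=13, W4=15, M1=19, C7=20 ⇒ P2
P2: W4=12, H4=14, C7=16, M1=22 ⇒ W4
W4: M1=21, H4=26, C7=28 ⇒ M1
M1: H4=8, C7=10 ⇒ H4
H4: C7=18 ⇒ C7
NN route DC → P2 → W4 → M1 → H4 → C7 → DC costs 83.
Optimal: DC → W4 → P2 → C7 → M1 → H4 → DC costs 74 (by enumerating all 60 distinct tours).
Excess = 83 − 74 = 9.

Excess over optimum: 9 m.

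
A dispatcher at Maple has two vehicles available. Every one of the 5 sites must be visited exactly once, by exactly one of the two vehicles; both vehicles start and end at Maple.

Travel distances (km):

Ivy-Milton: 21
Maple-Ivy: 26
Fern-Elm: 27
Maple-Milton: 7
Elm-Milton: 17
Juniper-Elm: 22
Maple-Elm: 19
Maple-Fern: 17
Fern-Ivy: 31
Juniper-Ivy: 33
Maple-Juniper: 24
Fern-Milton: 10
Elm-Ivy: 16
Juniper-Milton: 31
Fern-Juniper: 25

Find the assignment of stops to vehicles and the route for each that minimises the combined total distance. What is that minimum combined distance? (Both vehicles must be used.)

Check every non-empty split of the stops between the two vehicles; for each half take its own optimal tour:
  {Fern} + {Juniper, Elm, Ivy, Milton}: 34 + 90 = 124
  {Juniper} + {Fern, Elm, Ivy, Milton}: 48 + 83 = 131
  {Fern, Juniper} + {Elm, Ivy, Milton}: 66 + 63 = 129
  {Elm} + {Fern, Juniper, Ivy, Milton}: 38 + 101 = 139
  {Fern, Elm} + {Juniper, Ivy, Milton}: 63 + 85 = 148
  {Juniper, Elm} + {Fern, Ivy, Milton}: 65 + 74 = 139
  … (15 splits in total)
  {Fern, Juniper, Elm, Ivy} + {Milton}: 106 + 14 = 120  ← best
Best: vehicle 1 Maple → Fern → Juniper → Elm → Ivy → Maple = 106; vehicle 2 Maple → Milton → Maple = 14; combined 120.

Minimum combined distance: 120 km.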